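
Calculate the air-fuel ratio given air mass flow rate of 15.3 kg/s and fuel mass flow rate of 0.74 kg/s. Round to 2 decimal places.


AFR = m_air / m_fuel
AFR = 15.3 / 0.74 = 20.68


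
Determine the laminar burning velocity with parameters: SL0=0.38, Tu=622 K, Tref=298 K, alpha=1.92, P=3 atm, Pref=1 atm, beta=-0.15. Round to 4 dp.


SL = SL0 * (Tu/Tref)^alpha * (P/Pref)^beta
T ratio = 622/298 = 2.08724832
(T ratio)^alpha = 2.08724832^1.92 = 4.107545
(P/Pref)^beta = 3^(-0.15) = 0.848070
SL = 0.38 * 4.107545 * 0.848070 = 1.3237 m/s


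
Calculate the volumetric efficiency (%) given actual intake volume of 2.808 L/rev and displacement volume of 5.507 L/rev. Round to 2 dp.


eta_v = (V_actual / V_disp) * 100
Ratio = 2.808 / 5.507 = 0.5099
eta_v = 0.5099 * 100 = 50.99%


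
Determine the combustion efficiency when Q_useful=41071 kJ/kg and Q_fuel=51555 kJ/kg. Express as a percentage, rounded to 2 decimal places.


Efficiency = (Q_useful / Q_fuel) * 100
Efficiency = (41071 / 51555) * 100
Efficiency = 0.7966 * 100 = 79.66%


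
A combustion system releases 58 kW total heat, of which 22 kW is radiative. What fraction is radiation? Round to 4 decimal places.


f_rad = Q_rad / Q_total
f_rad = 22 / 58 = 0.3793


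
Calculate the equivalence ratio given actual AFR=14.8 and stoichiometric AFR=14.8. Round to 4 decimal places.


phi = AFR_stoich / AFR_actual
phi = 14.8 / 14.8 = 1.0000


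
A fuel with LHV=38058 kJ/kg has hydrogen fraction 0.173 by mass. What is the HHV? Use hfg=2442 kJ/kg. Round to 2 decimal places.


HHV = LHV + hfg * 9 * H
Water addition = 2442 * 9 * 0.173 = 3802.194 kJ/kg
HHV = 38058 + 3802.194 = 41860.19 kJ/kg


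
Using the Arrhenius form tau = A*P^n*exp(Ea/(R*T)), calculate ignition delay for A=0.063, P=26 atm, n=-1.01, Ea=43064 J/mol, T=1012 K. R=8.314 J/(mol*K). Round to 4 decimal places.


tau = A * P^n * exp(Ea/(R*T))
P^n = 26^(-1.01) = 0.03722862
Ea/(R*T) = 43064/(8.314*1012) = 5.118278
exp(Ea/(R*T)) = 167.047394
tau = 0.063 * 0.03722862 * 167.047394 = 0.3918 ms


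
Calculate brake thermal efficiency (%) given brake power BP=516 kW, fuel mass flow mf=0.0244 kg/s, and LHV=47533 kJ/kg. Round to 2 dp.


eta_BTE = (BP / (mf * LHV)) * 100
Denominator = 0.0244 * 47533 = 1159.8052 kW
eta_BTE = (516 / 1159.8052) * 100 = 44.49%


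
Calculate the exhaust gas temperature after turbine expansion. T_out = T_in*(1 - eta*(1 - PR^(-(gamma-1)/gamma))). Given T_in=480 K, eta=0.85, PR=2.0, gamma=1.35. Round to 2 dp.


T_out = T_in * (1 - eta * (1 - PR^(-(gamma-1)/gamma)))
Exponent = -(1.35-1)/1.35 = -0.25925926
PR^exp = 2.0^(-0.25925926) = 0.83551680
Factor = 1 - 0.85*(1 - 0.83551680) = 0.86018928
T_out = 480 * 0.86018928 = 412.89 K


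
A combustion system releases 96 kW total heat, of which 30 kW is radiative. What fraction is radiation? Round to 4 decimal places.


f_rad = Q_rad / Q_total
f_rad = 30 / 96 = 0.3125


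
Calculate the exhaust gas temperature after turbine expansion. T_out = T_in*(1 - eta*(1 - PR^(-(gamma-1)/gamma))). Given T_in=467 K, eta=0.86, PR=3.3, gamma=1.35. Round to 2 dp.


T_out = T_in * (1 - eta * (1 - PR^(-(gamma-1)/gamma)))
Exponent = -(1.35-1)/1.35 = -0.25925926
PR^exp = 3.3^(-0.25925926) = 0.73378775
Factor = 1 - 0.86*(1 - 0.73378775) = 0.77105747
T_out = 467 * 0.77105747 = 360.08 K


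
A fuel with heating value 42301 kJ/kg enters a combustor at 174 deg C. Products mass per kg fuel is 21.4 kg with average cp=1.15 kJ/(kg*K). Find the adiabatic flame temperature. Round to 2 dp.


T_ad = T_in + Hc / (m_p * cp)
Denominator = 21.4 * 1.15 = 24.6100
Temperature rise = 42301 / 24.6100 = 1718.85 K
T_ad = 174 + 1718.85 = 1892.85 deg C


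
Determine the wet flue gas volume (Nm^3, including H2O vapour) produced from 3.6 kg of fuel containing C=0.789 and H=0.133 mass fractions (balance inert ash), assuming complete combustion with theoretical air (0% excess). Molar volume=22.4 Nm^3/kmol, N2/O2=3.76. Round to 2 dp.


Per kg fuel: CO2 = (C/12 kmol)*22.4 = (0.789/12)*22.4 = 1.47280 Nm^3
Per kg fuel: H2O = (H/2 kmol)*22.4 = (0.133/2)*22.4 = 1.48960 Nm^3
O2 needed per kg fuel = C/12 + H/4 = 0.789/12 + 0.133/4 = 0.09900000 kmol
Per kg fuel: N2 = O2*3.76*22.4 = 0.09900000*3.76*22.4 = 8.33818 Nm^3
Total per kg = 1.47280 + 1.48960 + 8.33818 = 11.30058 Nm^3
Total = 11.30058 * 3.6 = 40.68 Nm^3


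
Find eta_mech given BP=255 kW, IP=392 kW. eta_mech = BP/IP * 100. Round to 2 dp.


eta_mech = (BP / IP) * 100
Ratio = 255 / 392 = 0.6505
eta_mech = 0.6505 * 100 = 65.05%


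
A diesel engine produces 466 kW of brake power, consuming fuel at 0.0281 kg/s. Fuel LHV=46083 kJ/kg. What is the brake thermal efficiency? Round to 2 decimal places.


eta_BTE = (BP / (mf * LHV)) * 100
Denominator = 0.0281 * 46083 = 1294.9323 kW
eta_BTE = (466 / 1294.9323) * 100 = 35.99%


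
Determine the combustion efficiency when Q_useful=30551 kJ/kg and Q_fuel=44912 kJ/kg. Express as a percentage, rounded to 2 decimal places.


Efficiency = (Q_useful / Q_fuel) * 100
Efficiency = (30551 / 44912) * 100
Efficiency = 0.6802 * 100 = 68.02%


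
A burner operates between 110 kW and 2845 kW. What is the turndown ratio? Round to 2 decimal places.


TDR = Q_max / Q_min
TDR = 2845 / 110 = 25.86


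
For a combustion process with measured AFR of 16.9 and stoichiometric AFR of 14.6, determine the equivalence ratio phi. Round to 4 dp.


phi = AFR_stoich / AFR_actual
phi = 14.6 / 16.9 = 0.8639


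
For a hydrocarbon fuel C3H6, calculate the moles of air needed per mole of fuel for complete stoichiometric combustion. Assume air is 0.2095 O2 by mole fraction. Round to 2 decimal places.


Balanced combustion: C3H6 + 4.5 O2 -> 3 CO2 + 3 H2O
O2 needed = C + H/4 = 3 + 6/4 = 4.50 moles
Air moles = O2 / 0.2095 = 4.50 / 0.2095 = 21.48 moles air


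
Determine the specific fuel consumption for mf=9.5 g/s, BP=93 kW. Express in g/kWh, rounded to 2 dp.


SFC = (mf / BP) * 3600
Rate = 9.5 / 93 = 0.102151 g/(s*kW)
SFC = 0.102151 * 3600 = 367.74 g/kWh


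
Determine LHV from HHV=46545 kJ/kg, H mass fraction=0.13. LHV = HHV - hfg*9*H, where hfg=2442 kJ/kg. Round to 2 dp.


LHV = HHV - hfg * 9 * H
Water correction = 2442 * 9 * 0.13 = 2857.140 kJ/kg
LHV = 46545 - 2857.140 = 43687.86 kJ/kg


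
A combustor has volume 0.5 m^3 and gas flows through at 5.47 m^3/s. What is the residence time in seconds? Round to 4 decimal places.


tau = V / Q_flow
tau = 0.5 / 5.47 = 0.0914 s


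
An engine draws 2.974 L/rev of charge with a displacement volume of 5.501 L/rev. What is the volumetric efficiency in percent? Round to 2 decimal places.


eta_v = (V_actual / V_disp) * 100
Ratio = 2.974 / 5.501 = 0.5406
eta_v = 0.5406 * 100 = 54.06%


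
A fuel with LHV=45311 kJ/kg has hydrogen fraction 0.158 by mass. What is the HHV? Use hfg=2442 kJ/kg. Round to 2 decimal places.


HHV = LHV + hfg * 9 * H
Water addition = 2442 * 9 * 0.158 = 3472.524 kJ/kg
HHV = 45311 + 3472.524 = 48783.52 kJ/kg


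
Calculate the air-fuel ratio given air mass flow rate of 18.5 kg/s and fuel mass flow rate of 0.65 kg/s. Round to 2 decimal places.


AFR = m_air / m_fuel
AFR = 18.5 / 0.65 = 28.46


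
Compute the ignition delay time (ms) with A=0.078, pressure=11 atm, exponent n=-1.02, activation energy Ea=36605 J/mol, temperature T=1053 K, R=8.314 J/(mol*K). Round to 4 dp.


tau = A * P^n * exp(Ea/(R*T))
P^n = 11^(-1.02) = 0.08665217
Ea/(R*T) = 36605/(8.314*1053) = 4.181210
exp(Ea/(R*T)) = 65.445019
tau = 0.078 * 0.08665217 * 65.445019 = 0.4423 ms


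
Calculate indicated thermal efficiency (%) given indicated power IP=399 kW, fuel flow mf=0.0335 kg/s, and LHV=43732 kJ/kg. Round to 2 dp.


eta_ith = (IP / (mf * LHV)) * 100
Denominator = 0.0335 * 43732 = 1465.0220 kW
eta_ith = (399 / 1465.0220) * 100 = 27.24%


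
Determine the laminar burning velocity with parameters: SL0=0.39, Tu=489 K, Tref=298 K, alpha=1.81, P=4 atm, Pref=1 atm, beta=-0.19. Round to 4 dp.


SL = SL0 * (Tu/Tref)^alpha * (P/Pref)^beta
T ratio = 489/298 = 1.64093960
(T ratio)^alpha = 1.64093960^1.81 = 2.450855
(P/Pref)^beta = 4^(-0.19) = 0.768438
SL = 0.39 * 2.450855 * 0.768438 = 0.7345 m/s


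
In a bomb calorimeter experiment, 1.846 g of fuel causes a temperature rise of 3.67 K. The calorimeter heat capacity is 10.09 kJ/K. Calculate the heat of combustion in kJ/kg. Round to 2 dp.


Hc = C_cal * delta_T / m_fuel
Q_released = 10.09 * 3.67 = 37.0303 kJ
m_fuel = 1.846 g = 1.846/1000 kg = 0.001846 kg
Hc = 37.0303 / 0.001846 = 20059.75 kJ/kg


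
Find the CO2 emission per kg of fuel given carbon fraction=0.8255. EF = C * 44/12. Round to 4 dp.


EF = C_frac * (M_CO2 / M_C)
EF = 0.8255 * (44/12)
EF = 0.8255 * 3.666667 = 3.0268 kg_CO2/kg_fuel


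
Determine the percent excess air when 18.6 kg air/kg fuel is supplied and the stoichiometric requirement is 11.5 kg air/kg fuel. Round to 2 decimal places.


Excess air = actual - stoichiometric = 18.6 - 11.5 = 7.10 kg/kg fuel
Excess air % = (excess / stoich) * 100 = (7.10 / 11.5) * 100 = 61.74%


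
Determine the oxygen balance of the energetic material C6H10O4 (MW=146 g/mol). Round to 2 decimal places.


OB = -1600 * (2C + H/2 - O) / MW
Inner = 2*6 + 10/2 - 4 = 13.00
OB = -1600 * 13.00 / 146 = -142.47%


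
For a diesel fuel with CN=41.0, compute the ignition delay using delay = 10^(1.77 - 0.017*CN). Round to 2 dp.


delay = 10^(1.77 - 0.017*CN)
Exponent = 1.77 - 0.017*41.0 = 1.0730
delay = 10^1.0730 = 11.83 ms


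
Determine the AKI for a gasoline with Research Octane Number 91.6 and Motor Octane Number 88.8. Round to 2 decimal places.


AKI = (RON + MON) / 2
AKI = (91.6 + 88.8) / 2
AKI = 180.4 / 2 = 90.20


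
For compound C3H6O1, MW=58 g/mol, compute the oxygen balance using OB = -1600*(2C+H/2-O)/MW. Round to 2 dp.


OB = -1600 * (2C + H/2 - O) / MW
Inner = 2*3 + 6/2 - 1 = 8.00
OB = -1600 * 8.00 / 58 = -220.69%


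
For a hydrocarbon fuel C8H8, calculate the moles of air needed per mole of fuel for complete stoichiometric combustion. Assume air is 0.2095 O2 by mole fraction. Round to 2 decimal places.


Balanced combustion: C8H8 + 10 O2 -> 8 CO2 + 4 H2O
O2 needed = C + H/4 = 8 + 8/4 = 10.00 moles
Air moles = O2 / 0.2095 = 10.00 / 0.2095 = 47.73 moles air


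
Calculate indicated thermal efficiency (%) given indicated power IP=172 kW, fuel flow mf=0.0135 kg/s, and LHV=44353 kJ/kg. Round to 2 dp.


eta_ith = (IP / (mf * LHV)) * 100
Denominator = 0.0135 * 44353 = 598.7655 kW
eta_ith = (172 / 598.7655) * 100 = 28.73%


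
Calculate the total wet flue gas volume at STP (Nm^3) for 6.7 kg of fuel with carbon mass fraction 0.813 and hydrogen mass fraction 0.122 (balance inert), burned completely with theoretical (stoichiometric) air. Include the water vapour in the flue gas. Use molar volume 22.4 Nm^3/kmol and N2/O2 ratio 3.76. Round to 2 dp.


Per kg fuel: CO2 = (C/12 kmol)*22.4 = (0.813/12)*22.4 = 1.51760 Nm^3
Per kg fuel: H2O = (H/2 kmol)*22.4 = (0.122/2)*22.4 = 1.36640 Nm^3
O2 needed per kg fuel = C/12 + H/4 = 0.813/12 + 0.122/4 = 0.09825000 kmol
Per kg fuel: N2 = O2*3.76*22.4 = 0.09825000*3.76*22.4 = 8.27501 Nm^3
Total per kg = 1.51760 + 1.36640 + 8.27501 = 11.15901 Nm^3
Total = 11.15901 * 6.7 = 74.77 Nm^3


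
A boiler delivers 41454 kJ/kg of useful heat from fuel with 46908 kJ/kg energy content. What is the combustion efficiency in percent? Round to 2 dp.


Efficiency = (Q_useful / Q_fuel) * 100
Efficiency = (41454 / 46908) * 100
Efficiency = 0.8837 * 100 = 88.37%


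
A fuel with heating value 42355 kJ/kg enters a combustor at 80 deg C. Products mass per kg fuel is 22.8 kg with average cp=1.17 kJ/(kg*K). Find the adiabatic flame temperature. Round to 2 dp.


T_ad = T_in + Hc / (m_p * cp)
Denominator = 22.8 * 1.17 = 26.6760
Temperature rise = 42355 / 26.6760 = 1587.76 K
T_ad = 80 + 1587.76 = 1667.76 deg C


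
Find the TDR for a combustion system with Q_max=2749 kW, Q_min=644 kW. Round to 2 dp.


TDR = Q_max / Q_min
TDR = 2749 / 644 = 4.27


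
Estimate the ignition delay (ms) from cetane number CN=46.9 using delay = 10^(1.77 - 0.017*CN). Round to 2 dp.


delay = 10^(1.77 - 0.017*CN)
Exponent = 1.77 - 0.017*46.9 = 0.9727
delay = 10^0.9727 = 9.39 ms


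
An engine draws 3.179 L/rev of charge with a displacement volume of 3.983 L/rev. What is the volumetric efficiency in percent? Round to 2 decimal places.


eta_v = (V_actual / V_disp) * 100
Ratio = 3.179 / 3.983 = 0.7981
eta_v = 0.7981 * 100 = 79.81%


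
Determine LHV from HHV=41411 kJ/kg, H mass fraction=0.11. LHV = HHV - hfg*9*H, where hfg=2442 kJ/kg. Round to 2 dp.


LHV = HHV - hfg * 9 * H
Water correction = 2442 * 9 * 0.11 = 2417.580 kJ/kg
LHV = 41411 - 2417.580 = 38993.42 kJ/kg


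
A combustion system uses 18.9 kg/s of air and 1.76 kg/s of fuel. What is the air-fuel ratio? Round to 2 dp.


AFR = m_air / m_fuel
AFR = 18.9 / 1.76 = 10.74


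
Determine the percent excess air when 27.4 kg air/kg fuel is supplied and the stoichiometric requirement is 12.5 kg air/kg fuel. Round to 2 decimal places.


Excess air = actual - stoichiometric = 27.4 - 12.5 = 14.90 kg/kg fuel
Excess air % = (excess / stoich) * 100 = (14.90 / 12.5) * 100 = 119.20%


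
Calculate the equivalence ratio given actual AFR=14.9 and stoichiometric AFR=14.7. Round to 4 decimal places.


phi = AFR_stoich / AFR_actual
phi = 14.7 / 14.9 = 0.9866


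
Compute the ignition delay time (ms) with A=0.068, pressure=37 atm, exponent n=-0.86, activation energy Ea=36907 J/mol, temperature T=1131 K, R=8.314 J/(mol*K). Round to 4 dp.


tau = A * P^n * exp(Ea/(R*T))
P^n = 37^(-0.86) = 0.04480707
Ea/(R*T) = 36907/(8.314*1131) = 3.924968
exp(Ea/(R*T)) = 50.651457
tau = 0.068 * 0.04480707 * 50.651457 = 0.1543 ms


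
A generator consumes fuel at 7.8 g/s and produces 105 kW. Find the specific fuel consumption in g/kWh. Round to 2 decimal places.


SFC = (mf / BP) * 3600
Rate = 7.8 / 105 = 0.074286 g/(s*kW)
SFC = 0.074286 * 3600 = 267.43 g/kWh


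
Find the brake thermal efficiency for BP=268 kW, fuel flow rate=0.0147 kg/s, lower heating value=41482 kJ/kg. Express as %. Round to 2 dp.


eta_BTE = (BP / (mf * LHV)) * 100
Denominator = 0.0147 * 41482 = 609.7854 kW
eta_BTE = (268 / 609.7854) * 100 = 43.95%


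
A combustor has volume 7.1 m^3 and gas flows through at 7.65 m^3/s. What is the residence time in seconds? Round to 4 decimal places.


tau = V / Q_flow
tau = 7.1 / 7.65 = 0.9281 s


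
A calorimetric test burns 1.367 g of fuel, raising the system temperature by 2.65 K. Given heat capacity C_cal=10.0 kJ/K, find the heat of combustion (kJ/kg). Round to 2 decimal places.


Hc = C_cal * delta_T / m_fuel
Q_released = 10.0 * 2.65 = 26.5000 kJ
m_fuel = 1.367 g = 1.367/1000 kg = 0.001367 kg
Hc = 26.5000 / 0.001367 = 19385.52 kJ/kg


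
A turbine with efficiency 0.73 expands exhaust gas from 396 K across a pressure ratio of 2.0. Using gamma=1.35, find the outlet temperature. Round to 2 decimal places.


T_out = T_in * (1 - eta * (1 - PR^(-(gamma-1)/gamma)))
Exponent = -(1.35-1)/1.35 = -0.25925926
PR^exp = 2.0^(-0.25925926) = 0.83551680
Factor = 1 - 0.73*(1 - 0.83551680) = 0.87992726
T_out = 396 * 0.87992726 = 348.45 K


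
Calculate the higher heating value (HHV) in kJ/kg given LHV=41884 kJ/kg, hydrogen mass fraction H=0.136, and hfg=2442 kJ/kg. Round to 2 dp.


HHV = LHV + hfg * 9 * H
Water addition = 2442 * 9 * 0.136 = 2989.008 kJ/kg
HHV = 41884 + 2989.008 = 44873.01 kJ/kg


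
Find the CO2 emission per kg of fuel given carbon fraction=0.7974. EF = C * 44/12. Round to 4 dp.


EF = C_frac * (M_CO2 / M_C)
EF = 0.7974 * (44/12)
EF = 0.7974 * 3.666667 = 2.9238 kg_CO2/kg_fuel


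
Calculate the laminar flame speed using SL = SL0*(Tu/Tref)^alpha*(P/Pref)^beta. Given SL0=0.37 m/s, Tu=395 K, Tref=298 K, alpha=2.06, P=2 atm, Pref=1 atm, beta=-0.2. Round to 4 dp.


SL = SL0 * (Tu/Tref)^alpha * (P/Pref)^beta
T ratio = 395/298 = 1.32550336
(T ratio)^alpha = 1.32550336^2.06 = 1.786918
(P/Pref)^beta = 2^(-0.2) = 0.870551
SL = 0.37 * 1.786918 * 0.870551 = 0.5756 m/s


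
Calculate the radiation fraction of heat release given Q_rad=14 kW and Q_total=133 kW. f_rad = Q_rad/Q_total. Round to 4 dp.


f_rad = Q_rad / Q_total
f_rad = 14 / 133 = 0.1053


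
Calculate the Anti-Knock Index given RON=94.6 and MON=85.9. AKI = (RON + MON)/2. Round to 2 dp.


AKI = (RON + MON) / 2
AKI = (94.6 + 85.9) / 2
AKI = 180.5 / 2 = 90.25


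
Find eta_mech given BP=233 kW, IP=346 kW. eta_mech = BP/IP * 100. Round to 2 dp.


eta_mech = (BP / IP) * 100
Ratio = 233 / 346 = 0.6734
eta_mech = 0.6734 * 100 = 67.34%


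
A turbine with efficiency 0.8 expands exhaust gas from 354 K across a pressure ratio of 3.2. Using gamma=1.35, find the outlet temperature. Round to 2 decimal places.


T_out = T_in * (1 - eta * (1 - PR^(-(gamma-1)/gamma)))
Exponent = -(1.35-1)/1.35 = -0.25925926
PR^exp = 3.2^(-0.25925926) = 0.73966521
Factor = 1 - 0.8*(1 - 0.73966521) = 0.79173217
T_out = 354 * 0.79173217 = 280.27 K


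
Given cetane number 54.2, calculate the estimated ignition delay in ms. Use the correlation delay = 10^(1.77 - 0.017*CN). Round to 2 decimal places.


delay = 10^(1.77 - 0.017*CN)
Exponent = 1.77 - 0.017*54.2 = 0.8486
delay = 10^0.8486 = 7.06 ms


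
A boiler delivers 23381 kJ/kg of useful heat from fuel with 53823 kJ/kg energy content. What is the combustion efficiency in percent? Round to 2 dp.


Efficiency = (Q_useful / Q_fuel) * 100
Efficiency = (23381 / 53823) * 100
Efficiency = 0.4344 * 100 = 43.44%


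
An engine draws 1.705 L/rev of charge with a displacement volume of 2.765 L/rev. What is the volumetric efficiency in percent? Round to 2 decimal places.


eta_v = (V_actual / V_disp) * 100
Ratio = 1.705 / 2.765 = 0.6166
eta_v = 0.6166 * 100 = 61.66%


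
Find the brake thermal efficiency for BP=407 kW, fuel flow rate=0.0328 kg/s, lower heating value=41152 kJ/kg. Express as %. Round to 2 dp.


eta_BTE = (BP / (mf * LHV)) * 100
Denominator = 0.0328 * 41152 = 1349.7856 kW
eta_BTE = (407 / 1349.7856) * 100 = 30.15%


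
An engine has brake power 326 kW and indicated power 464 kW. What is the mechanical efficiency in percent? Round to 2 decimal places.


eta_mech = (BP / IP) * 100
Ratio = 326 / 464 = 0.7026
eta_mech = 0.7026 * 100 = 70.26%


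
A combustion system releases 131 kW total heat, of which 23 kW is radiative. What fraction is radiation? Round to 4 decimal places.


f_rad = Q_rad / Q_total
f_rad = 23 / 131 = 0.1756


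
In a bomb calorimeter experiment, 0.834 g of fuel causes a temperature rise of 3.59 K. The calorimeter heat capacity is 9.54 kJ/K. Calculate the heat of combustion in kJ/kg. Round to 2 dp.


Hc = C_cal * delta_T / m_fuel
Q_released = 9.54 * 3.59 = 34.2486 kJ
m_fuel = 0.834 g = 0.834/1000 kg = 0.000834 kg
Hc = 34.2486 / 0.000834 = 41065.47 kJ/kg


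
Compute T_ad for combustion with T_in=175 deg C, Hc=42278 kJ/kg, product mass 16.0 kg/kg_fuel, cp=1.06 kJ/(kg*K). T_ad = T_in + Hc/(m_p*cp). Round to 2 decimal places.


T_ad = T_in + Hc / (m_p * cp)
Denominator = 16.0 * 1.06 = 16.9600
Temperature rise = 42278 / 16.9600 = 2492.81 K
T_ad = 175 + 2492.81 = 2667.81 deg C


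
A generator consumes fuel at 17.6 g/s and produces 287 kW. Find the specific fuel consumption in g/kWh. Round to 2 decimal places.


SFC = (mf / BP) * 3600
Rate = 17.6 / 287 = 0.061324 g/(s*kW)
SFC = 0.061324 * 3600 = 220.77 g/kWh


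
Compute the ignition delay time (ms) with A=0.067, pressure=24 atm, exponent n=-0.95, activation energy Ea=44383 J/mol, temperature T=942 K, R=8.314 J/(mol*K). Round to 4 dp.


tau = A * P^n * exp(Ea/(R*T))
P^n = 24^(-0.95) = 0.04884266
Ea/(R*T) = 44383/(8.314*942) = 5.667033
exp(Ea/(R*T)) = 289.175239
tau = 0.067 * 0.04884266 * 289.175239 = 0.9463 ms


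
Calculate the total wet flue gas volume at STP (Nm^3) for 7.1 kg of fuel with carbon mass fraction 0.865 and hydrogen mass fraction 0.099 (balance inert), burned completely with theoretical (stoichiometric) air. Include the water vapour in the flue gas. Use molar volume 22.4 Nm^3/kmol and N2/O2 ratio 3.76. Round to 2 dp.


Per kg fuel: CO2 = (C/12 kmol)*22.4 = (0.865/12)*22.4 = 1.61467 Nm^3
Per kg fuel: H2O = (H/2 kmol)*22.4 = (0.099/2)*22.4 = 1.10880 Nm^3
O2 needed per kg fuel = C/12 + H/4 = 0.865/12 + 0.099/4 = 0.09683333 kmol
Per kg fuel: N2 = O2*3.76*22.4 = 0.09683333*3.76*22.4 = 8.15569 Nm^3
Total per kg = 1.61467 + 1.10880 + 8.15569 = 10.87916 Nm^3
Total = 10.87916 * 7.1 = 77.24 Nm^3


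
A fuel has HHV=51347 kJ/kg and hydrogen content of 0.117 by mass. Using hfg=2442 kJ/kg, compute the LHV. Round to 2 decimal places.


LHV = HHV - hfg * 9 * H
Water correction = 2442 * 9 * 0.117 = 2571.426 kJ/kg
LHV = 51347 - 2571.426 = 48775.57 kJ/kg


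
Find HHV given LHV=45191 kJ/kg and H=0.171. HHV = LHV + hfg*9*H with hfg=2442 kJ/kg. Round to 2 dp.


HHV = LHV + hfg * 9 * H
Water addition = 2442 * 9 * 0.171 = 3758.238 kJ/kg
HHV = 45191 + 3758.238 = 48949.24 kJ/kg


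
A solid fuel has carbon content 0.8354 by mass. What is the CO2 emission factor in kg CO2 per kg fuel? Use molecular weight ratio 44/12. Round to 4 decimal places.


EF = C_frac * (M_CO2 / M_C)
EF = 0.8354 * (44/12)
EF = 0.8354 * 3.666667 = 3.0631 kg_CO2/kg_fuel


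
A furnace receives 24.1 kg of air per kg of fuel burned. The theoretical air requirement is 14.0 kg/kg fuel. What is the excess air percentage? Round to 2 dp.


Excess air = actual - stoichiometric = 24.1 - 14.0 = 10.10 kg/kg fuel
Excess air % = (excess / stoich) * 100 = (10.10 / 14.0) * 100 = 72.14%


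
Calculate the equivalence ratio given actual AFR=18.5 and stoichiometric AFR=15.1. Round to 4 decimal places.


phi = AFR_stoich / AFR_actual
phi = 15.1 / 18.5 = 0.8162


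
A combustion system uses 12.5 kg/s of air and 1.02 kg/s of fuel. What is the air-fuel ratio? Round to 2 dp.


AFR = m_air / m_fuel
AFR = 12.5 / 1.02 = 12.25


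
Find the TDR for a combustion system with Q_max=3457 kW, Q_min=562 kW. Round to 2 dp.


TDR = Q_max / Q_min
TDR = 3457 / 562 = 6.15


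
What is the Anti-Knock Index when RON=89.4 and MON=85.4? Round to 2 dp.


AKI = (RON + MON) / 2
AKI = (89.4 + 85.4) / 2
AKI = 174.8 / 2 = 87.40


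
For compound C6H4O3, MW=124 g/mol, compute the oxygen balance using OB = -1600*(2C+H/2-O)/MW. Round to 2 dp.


OB = -1600 * (2C + H/2 - O) / MW
Inner = 2*6 + 4/2 - 3 = 11.00
OB = -1600 * 11.00 / 124 = -141.94%


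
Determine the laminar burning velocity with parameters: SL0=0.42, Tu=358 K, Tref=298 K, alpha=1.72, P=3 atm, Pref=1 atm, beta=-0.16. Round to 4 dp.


SL = SL0 * (Tu/Tref)^alpha * (P/Pref)^beta
T ratio = 358/298 = 1.20134228
(T ratio)^alpha = 1.20134228^1.72 = 1.370966
(P/Pref)^beta = 3^(-0.16) = 0.838804
SL = 0.42 * 1.370966 * 0.838804 = 0.4830 m/s


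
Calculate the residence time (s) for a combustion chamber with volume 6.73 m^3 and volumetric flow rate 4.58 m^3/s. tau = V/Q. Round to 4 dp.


tau = V / Q_flow
tau = 6.73 / 4.58 = 1.4694 s


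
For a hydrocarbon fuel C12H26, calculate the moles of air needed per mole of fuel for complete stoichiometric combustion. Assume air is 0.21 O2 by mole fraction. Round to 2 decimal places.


Balanced combustion: C12H26 + 18.5 O2 -> 12 CO2 + 13 H2O
O2 needed = C + H/4 = 12 + 26/4 = 18.50 moles
Air moles = O2 / 0.21 = 18.50 / 0.21 = 88.10 moles air


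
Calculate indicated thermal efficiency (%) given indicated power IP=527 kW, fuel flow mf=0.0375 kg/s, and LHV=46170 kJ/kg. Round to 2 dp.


eta_ith = (IP / (mf * LHV)) * 100
Denominator = 0.0375 * 46170 = 1731.3750 kW
eta_ith = (527 / 1731.3750) * 100 = 30.44%


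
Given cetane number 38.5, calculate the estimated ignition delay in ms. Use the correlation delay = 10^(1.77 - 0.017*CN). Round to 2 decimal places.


delay = 10^(1.77 - 0.017*CN)
Exponent = 1.77 - 0.017*38.5 = 1.1155
delay = 10^1.1155 = 13.05 ms


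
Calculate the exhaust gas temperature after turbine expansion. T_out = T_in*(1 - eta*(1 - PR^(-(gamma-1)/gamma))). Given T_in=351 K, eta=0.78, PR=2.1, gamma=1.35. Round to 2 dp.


T_out = T_in * (1 - eta * (1 - PR^(-(gamma-1)/gamma)))
Exponent = -(1.35-1)/1.35 = -0.25925926
PR^exp = 2.1^(-0.25925926) = 0.82501466
Factor = 1 - 0.78*(1 - 0.82501466) = 0.86351143
T_out = 351 * 0.86351143 = 303.09 K


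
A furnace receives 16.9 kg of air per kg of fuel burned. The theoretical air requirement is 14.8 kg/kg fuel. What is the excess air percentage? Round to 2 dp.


Excess air = actual - stoichiometric = 16.9 - 14.8 = 2.10 kg/kg fuel
Excess air % = (excess / stoich) * 100 = (2.10 / 14.8) * 100 = 14.19%


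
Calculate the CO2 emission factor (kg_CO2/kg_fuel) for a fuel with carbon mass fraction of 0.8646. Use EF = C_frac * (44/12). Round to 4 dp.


EF = C_frac * (M_CO2 / M_C)
EF = 0.8646 * (44/12)
EF = 0.8646 * 3.666667 = 3.1702 kg_CO2/kg_fuel


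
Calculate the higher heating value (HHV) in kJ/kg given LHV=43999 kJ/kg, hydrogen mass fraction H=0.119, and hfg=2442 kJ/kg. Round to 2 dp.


HHV = LHV + hfg * 9 * H
Water addition = 2442 * 9 * 0.119 = 2615.382 kJ/kg
HHV = 43999 + 2615.382 = 46614.38 kJ/kg


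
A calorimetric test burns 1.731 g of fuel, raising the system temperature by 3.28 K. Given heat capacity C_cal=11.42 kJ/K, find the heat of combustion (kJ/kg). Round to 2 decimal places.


Hc = C_cal * delta_T / m_fuel
Q_released = 11.42 * 3.28 = 37.4576 kJ
m_fuel = 1.731 g = 1.731/1000 kg = 0.001731 kg
Hc = 37.4576 / 0.001731 = 21639.28 kJ/kg


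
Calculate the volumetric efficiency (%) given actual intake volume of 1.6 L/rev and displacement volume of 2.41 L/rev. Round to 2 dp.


eta_v = (V_actual / V_disp) * 100
Ratio = 1.6 / 2.41 = 0.6639
eta_v = 0.6639 * 100 = 66.39%


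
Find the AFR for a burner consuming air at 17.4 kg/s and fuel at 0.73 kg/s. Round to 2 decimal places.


AFR = m_air / m_fuel
AFR = 17.4 / 0.73 = 23.84


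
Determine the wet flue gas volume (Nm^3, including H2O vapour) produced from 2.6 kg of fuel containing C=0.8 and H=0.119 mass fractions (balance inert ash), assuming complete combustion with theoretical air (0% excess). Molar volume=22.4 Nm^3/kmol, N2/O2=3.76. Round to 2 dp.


Per kg fuel: CO2 = (C/12 kmol)*22.4 = (0.8/12)*22.4 = 1.49333 Nm^3
Per kg fuel: H2O = (H/2 kmol)*22.4 = (0.119/2)*22.4 = 1.33280 Nm^3
O2 needed per kg fuel = C/12 + H/4 = 0.8/12 + 0.119/4 = 0.09641667 kmol
Per kg fuel: N2 = O2*3.76*22.4 = 0.09641667*3.76*22.4 = 8.12060 Nm^3
Total per kg = 1.49333 + 1.33280 + 8.12060 = 10.94673 Nm^3
Total = 10.94673 * 2.6 = 28.46 Nm^3


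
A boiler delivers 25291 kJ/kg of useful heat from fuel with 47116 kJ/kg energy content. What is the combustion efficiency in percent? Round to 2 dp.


Efficiency = (Q_useful / Q_fuel) * 100
Efficiency = (25291 / 47116) * 100
Efficiency = 0.5368 * 100 = 53.68%


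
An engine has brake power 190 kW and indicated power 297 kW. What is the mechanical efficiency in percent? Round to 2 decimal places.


eta_mech = (BP / IP) * 100
Ratio = 190 / 297 = 0.6397
eta_mech = 0.6397 * 100 = 63.97%


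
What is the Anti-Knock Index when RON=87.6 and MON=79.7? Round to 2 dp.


AKI = (RON + MON) / 2
AKI = (87.6 + 79.7) / 2
AKI = 167.3 / 2 = 83.65


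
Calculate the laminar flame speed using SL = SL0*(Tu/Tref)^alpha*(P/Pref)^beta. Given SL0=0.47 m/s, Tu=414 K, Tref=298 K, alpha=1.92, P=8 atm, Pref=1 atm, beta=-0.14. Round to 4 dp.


SL = SL0 * (Tu/Tref)^alpha * (P/Pref)^beta
T ratio = 414/298 = 1.38926174
(T ratio)^alpha = 1.38926174^1.92 = 1.879946
(P/Pref)^beta = 8^(-0.14) = 0.747425
SL = 0.47 * 1.879946 * 0.747425 = 0.6604 m/s


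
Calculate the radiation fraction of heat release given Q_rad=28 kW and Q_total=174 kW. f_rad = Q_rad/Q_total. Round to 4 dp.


f_rad = Q_rad / Q_total
f_rad = 28 / 174 = 0.1609


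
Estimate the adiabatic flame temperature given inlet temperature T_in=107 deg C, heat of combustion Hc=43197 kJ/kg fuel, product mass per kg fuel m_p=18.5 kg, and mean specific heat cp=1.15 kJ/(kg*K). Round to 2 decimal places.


T_ad = T_in + Hc / (m_p * cp)
Denominator = 18.5 * 1.15 = 21.2750
Temperature rise = 43197 / 21.2750 = 2030.41 K
T_ad = 107 + 2030.41 = 2137.41 deg C


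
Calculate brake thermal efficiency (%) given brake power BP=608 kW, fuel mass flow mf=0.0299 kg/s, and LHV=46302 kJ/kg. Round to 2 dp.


eta_BTE = (BP / (mf * LHV)) * 100
Denominator = 0.0299 * 46302 = 1384.4298 kW
eta_BTE = (608 / 1384.4298) * 100 = 43.92%


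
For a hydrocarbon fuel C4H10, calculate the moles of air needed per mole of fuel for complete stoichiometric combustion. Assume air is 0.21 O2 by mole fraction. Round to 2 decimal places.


Balanced combustion: C4H10 + 6.5 O2 -> 4 CO2 + 5 H2O
O2 needed = C + H/4 = 4 + 10/4 = 6.50 moles
Air moles = O2 / 0.21 = 6.50 / 0.21 = 30.95 moles air


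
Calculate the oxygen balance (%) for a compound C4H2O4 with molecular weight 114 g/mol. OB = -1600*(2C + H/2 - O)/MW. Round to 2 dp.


OB = -1600 * (2C + H/2 - O) / MW
Inner = 2*4 + 2/2 - 4 = 5.00
OB = -1600 * 5.00 / 114 = -70.18%


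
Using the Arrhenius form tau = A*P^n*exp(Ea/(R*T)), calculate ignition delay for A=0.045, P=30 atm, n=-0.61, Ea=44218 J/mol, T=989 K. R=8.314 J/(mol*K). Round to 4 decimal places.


tau = A * P^n * exp(Ea/(R*T))
P^n = 30^(-0.61) = 0.12559028
Ea/(R*T) = 44218/(8.314*989) = 5.377653
exp(Ea/(R*T)) = 216.513543
tau = 0.045 * 0.12559028 * 216.513543 = 1.2236 ms


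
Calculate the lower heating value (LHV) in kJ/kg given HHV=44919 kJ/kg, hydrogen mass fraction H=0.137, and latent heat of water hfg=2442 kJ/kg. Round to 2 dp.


LHV = HHV - hfg * 9 * H
Water correction = 2442 * 9 * 0.137 = 3010.986 kJ/kg
LHV = 44919 - 3010.986 = 41908.01 kJ/kg


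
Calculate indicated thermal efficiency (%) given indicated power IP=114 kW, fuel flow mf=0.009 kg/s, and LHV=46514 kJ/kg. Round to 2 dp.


eta_ith = (IP / (mf * LHV)) * 100
Denominator = 0.009 * 46514 = 418.6260 kW
eta_ith = (114 / 418.6260) * 100 = 27.23%


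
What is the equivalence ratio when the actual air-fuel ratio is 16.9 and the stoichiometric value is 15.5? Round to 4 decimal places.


phi = AFR_stoich / AFR_actual
phi = 15.5 / 16.9 = 0.9172


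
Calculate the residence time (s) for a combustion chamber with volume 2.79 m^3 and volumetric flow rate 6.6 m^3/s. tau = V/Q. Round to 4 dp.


tau = V / Q_flow
tau = 2.79 / 6.6 = 0.4227 s


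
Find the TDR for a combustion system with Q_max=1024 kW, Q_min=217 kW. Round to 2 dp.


TDR = Q_max / Q_min
TDR = 1024 / 217 = 4.72


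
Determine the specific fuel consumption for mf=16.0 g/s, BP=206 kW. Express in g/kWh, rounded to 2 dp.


SFC = (mf / BP) * 3600
Rate = 16.0 / 206 = 0.077670 g/(s*kW)
SFC = 0.077670 * 3600 = 279.61 g/kWh


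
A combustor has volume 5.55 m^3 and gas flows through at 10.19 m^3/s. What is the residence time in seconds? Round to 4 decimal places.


tau = V / Q_flow
tau = 5.55 / 10.19 = 0.5447 s


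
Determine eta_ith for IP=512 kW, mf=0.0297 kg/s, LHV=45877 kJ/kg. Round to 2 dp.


eta_ith = (IP / (mf * LHV)) * 100
Denominator = 0.0297 * 45877 = 1362.5469 kW
eta_ith = (512 / 1362.5469) * 100 = 37.58%


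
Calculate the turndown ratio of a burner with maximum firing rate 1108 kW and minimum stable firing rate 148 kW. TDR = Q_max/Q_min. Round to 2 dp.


TDR = Q_max / Q_min
TDR = 1108 / 148 = 7.49


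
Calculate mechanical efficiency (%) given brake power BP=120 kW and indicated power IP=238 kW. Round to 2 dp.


eta_mech = (BP / IP) * 100
Ratio = 120 / 238 = 0.5042
eta_mech = 0.5042 * 100 = 50.42%


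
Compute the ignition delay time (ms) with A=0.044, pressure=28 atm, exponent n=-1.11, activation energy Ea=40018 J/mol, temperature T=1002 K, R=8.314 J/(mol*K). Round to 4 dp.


tau = A * P^n * exp(Ea/(R*T))
P^n = 28^(-1.11) = 0.02475452
Ea/(R*T) = 40018/(8.314*1002) = 4.803719
exp(Ea/(R*T)) = 121.963215
tau = 0.044 * 0.02475452 * 121.963215 = 0.1328 ms


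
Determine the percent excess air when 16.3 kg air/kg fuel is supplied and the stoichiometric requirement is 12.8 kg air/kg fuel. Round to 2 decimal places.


Excess air = actual - stoichiometric = 16.3 - 12.8 = 3.50 kg/kg fuel
Excess air % = (excess / stoich) * 100 = (3.50 / 12.8) * 100 = 27.34%


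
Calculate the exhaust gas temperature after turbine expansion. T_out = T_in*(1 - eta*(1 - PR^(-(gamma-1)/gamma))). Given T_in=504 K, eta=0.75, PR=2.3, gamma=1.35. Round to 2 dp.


T_out = T_in * (1 - eta * (1 - PR^(-(gamma-1)/gamma)))
Exponent = -(1.35-1)/1.35 = -0.25925926
PR^exp = 2.3^(-0.25925926) = 0.80578413
Factor = 1 - 0.75*(1 - 0.80578413) = 0.85433810
T_out = 504 * 0.85433810 = 430.59 K


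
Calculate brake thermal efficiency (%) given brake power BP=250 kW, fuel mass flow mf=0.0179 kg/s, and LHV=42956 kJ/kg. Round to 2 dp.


eta_BTE = (BP / (mf * LHV)) * 100
Denominator = 0.0179 * 42956 = 768.9124 kW
eta_BTE = (250 / 768.9124) * 100 = 32.51%


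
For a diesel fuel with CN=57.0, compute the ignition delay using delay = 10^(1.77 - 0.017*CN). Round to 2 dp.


delay = 10^(1.77 - 0.017*CN)
Exponent = 1.77 - 0.017*57.0 = 0.8010
delay = 10^0.8010 = 6.32 ms


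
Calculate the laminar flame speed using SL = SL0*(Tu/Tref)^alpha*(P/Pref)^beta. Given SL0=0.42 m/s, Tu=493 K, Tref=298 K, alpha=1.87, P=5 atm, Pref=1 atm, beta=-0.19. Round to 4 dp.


SL = SL0 * (Tu/Tref)^alpha * (P/Pref)^beta
T ratio = 493/298 = 1.65436242
(T ratio)^alpha = 1.65436242^1.87 = 2.563535
(P/Pref)^beta = 5^(-0.19) = 0.736539
SL = 0.42 * 2.563535 * 0.736539 = 0.7930 m/s


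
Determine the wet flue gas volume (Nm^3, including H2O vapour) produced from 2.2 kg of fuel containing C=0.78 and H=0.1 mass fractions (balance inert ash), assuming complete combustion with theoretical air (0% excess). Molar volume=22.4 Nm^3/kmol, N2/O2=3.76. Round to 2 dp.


Per kg fuel: CO2 = (C/12 kmol)*22.4 = (0.78/12)*22.4 = 1.45600 Nm^3
Per kg fuel: H2O = (H/2 kmol)*22.4 = (0.1/2)*22.4 = 1.12000 Nm^3
O2 needed per kg fuel = C/12 + H/4 = 0.78/12 + 0.1/4 = 0.09000000 kmol
Per kg fuel: N2 = O2*3.76*22.4 = 0.09000000*3.76*22.4 = 7.58016 Nm^3
Total per kg = 1.45600 + 1.12000 + 7.58016 = 10.15616 Nm^3
Total = 10.15616 * 2.2 = 22.34 Nm^3


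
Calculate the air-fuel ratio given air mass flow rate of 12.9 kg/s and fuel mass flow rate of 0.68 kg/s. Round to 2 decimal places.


AFR = m_air / m_fuel
AFR = 12.9 / 0.68 = 18.97


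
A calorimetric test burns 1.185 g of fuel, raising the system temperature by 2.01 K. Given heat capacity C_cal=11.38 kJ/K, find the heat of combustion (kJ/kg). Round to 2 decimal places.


Hc = C_cal * delta_T / m_fuel
Q_released = 11.38 * 2.01 = 22.8738 kJ
m_fuel = 1.185 g = 1.185/1000 kg = 0.001185 kg
Hc = 22.8738 / 0.001185 = 19302.78 kJ/kg


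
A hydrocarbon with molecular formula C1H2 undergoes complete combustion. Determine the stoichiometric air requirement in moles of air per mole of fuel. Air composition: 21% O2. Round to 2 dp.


Balanced combustion: C1H2 + 1.5 O2 -> 1 CO2 + 1 H2O
O2 needed = C + H/4 = 1 + 2/4 = 1.50 moles
Air moles = O2 / 0.21 = 1.50 / 0.21 = 7.14 moles air


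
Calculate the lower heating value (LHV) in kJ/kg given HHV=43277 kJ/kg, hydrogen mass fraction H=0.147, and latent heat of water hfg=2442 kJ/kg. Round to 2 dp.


LHV = HHV - hfg * 9 * H
Water correction = 2442 * 9 * 0.147 = 3230.766 kJ/kg
LHV = 43277 - 3230.766 = 40046.23 kJ/kg


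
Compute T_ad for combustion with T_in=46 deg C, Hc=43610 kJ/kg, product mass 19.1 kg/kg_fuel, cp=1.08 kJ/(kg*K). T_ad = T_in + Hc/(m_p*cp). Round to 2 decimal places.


T_ad = T_in + Hc / (m_p * cp)
Denominator = 19.1 * 1.08 = 20.6280
Temperature rise = 43610 / 20.6280 = 2114.12 K
T_ad = 46 + 2114.12 = 2160.12 deg C


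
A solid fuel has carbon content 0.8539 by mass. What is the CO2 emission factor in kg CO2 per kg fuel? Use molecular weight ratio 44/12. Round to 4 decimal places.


EF = C_frac * (M_CO2 / M_C)
EF = 0.8539 * (44/12)
EF = 0.8539 * 3.666667 = 3.1310 kg_CO2/kg_fuel


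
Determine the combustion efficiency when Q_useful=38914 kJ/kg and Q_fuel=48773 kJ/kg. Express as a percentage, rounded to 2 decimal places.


Efficiency = (Q_useful / Q_fuel) * 100
Efficiency = (38914 / 48773) * 100
Efficiency = 0.7979 * 100 = 79.79%


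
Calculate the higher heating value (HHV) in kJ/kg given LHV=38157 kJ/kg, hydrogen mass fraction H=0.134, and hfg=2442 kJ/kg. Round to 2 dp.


HHV = LHV + hfg * 9 * H
Water addition = 2442 * 9 * 0.134 = 2945.052 kJ/kg
HHV = 38157 + 2945.052 = 41102.05 kJ/kg


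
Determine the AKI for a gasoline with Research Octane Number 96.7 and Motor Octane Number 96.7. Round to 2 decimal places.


AKI = (RON + MON) / 2
AKI = (96.7 + 96.7) / 2
AKI = 193.4 / 2 = 96.70


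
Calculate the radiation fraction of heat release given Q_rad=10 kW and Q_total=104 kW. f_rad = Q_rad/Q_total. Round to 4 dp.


f_rad = Q_rad / Q_total
f_rad = 10 / 104 = 0.0962


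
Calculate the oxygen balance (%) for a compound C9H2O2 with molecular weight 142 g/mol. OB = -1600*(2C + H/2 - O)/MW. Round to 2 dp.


OB = -1600 * (2C + H/2 - O) / MW
Inner = 2*9 + 2/2 - 2 = 17.00
OB = -1600 * 17.00 / 142 = -191.55%


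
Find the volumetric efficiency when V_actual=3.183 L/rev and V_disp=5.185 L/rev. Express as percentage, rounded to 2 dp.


eta_v = (V_actual / V_disp) * 100
Ratio = 3.183 / 5.185 = 0.6139
eta_v = 0.6139 * 100 = 61.39%


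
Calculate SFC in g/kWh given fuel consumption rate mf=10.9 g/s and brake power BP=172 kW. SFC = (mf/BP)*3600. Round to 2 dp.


SFC = (mf / BP) * 3600
Rate = 10.9 / 172 = 0.063372 g/(s*kW)
SFC = 0.063372 * 3600 = 228.14 g/kWh


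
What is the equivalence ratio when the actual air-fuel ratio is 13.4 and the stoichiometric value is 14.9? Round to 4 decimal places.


phi = AFR_stoich / AFR_actual
phi = 14.9 / 13.4 = 1.1119


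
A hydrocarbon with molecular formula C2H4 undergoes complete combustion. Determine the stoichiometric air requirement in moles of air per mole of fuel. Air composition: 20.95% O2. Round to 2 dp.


Balanced combustion: C2H4 + 3 O2 -> 2 CO2 + 2 H2O
O2 needed = C + H/4 = 2 + 4/4 = 3.00 moles
Air moles = O2 / 0.2095 = 3.00 / 0.2095 = 14.32 moles air


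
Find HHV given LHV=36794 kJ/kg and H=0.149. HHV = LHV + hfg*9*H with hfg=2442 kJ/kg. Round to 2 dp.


HHV = LHV + hfg * 9 * H
Water addition = 2442 * 9 * 0.149 = 3274.722 kJ/kg
HHV = 36794 + 3274.722 = 40068.72 kJ/kg


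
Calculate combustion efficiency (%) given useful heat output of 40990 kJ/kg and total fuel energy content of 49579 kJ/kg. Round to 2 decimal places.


Efficiency = (Q_useful / Q_fuel) * 100
Efficiency = (40990 / 49579) * 100
Efficiency = 0.8268 * 100 = 82.68%


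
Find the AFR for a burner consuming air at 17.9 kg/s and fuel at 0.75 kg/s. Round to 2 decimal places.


AFR = m_air / m_fuel
AFR = 17.9 / 0.75 = 23.87


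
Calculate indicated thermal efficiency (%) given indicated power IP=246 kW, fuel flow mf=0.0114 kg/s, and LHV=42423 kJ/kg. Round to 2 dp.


eta_ith = (IP / (mf * LHV)) * 100
Denominator = 0.0114 * 42423 = 483.6222 kW
eta_ith = (246 / 483.6222) * 100 = 50.87%


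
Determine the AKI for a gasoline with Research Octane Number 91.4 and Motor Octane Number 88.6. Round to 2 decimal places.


AKI = (RON + MON) / 2
AKI = (91.4 + 88.6) / 2
AKI = 180.0 / 2 = 90.00


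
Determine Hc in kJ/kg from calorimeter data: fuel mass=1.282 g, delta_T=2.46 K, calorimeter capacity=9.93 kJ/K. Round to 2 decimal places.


Hc = C_cal * delta_T / m_fuel
Q_released = 9.93 * 2.46 = 24.4278 kJ
m_fuel = 1.282 g = 1.282/1000 kg = 0.001282 kg
Hc = 24.4278 / 0.001282 = 19054.45 kJ/kg


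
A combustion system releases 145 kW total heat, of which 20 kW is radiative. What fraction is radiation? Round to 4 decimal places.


f_rad = Q_rad / Q_total
f_rad = 20 / 145 = 0.1379


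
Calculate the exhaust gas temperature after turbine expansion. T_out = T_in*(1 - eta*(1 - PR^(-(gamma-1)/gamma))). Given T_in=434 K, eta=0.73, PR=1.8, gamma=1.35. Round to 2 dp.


T_out = T_in * (1 - eta * (1 - PR^(-(gamma-1)/gamma)))
Exponent = -(1.35-1)/1.35 = -0.25925926
PR^exp = 1.8^(-0.25925926) = 0.85865408
Factor = 1 - 0.73*(1 - 0.85865408) = 0.89681748
T_out = 434 * 0.89681748 = 389.22 K
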